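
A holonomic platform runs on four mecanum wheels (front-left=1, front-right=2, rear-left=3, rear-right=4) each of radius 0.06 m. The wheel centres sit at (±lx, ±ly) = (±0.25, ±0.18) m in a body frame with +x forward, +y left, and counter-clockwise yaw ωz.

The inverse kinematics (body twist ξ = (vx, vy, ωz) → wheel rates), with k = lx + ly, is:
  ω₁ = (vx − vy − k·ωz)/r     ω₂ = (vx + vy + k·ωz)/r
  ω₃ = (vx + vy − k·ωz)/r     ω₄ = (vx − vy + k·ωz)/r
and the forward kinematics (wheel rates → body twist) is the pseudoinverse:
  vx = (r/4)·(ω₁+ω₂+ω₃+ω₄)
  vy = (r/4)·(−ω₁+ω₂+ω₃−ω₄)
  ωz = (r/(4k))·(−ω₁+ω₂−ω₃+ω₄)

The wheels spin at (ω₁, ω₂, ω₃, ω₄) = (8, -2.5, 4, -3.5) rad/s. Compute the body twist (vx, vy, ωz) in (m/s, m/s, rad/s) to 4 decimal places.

k = lx + ly = 0.25 + 0.18 = 0.4300
ω₁+ω₂+ω₃+ω₄ = 6.0000  →  vx = (0.06/4)·6.0000 = 0.0900
−ω₁+ω₂+ω₃−ω₄ = -3.0000  →  vy = (0.06/4)·-3.0000 = -0.0450
−ω₁+ω₂−ω₃+ω₄ = -18.0000  →  ωz = (0.06/1.7200)·-18.0000 = -0.6279

(0.0900, -0.0450, -0.6279)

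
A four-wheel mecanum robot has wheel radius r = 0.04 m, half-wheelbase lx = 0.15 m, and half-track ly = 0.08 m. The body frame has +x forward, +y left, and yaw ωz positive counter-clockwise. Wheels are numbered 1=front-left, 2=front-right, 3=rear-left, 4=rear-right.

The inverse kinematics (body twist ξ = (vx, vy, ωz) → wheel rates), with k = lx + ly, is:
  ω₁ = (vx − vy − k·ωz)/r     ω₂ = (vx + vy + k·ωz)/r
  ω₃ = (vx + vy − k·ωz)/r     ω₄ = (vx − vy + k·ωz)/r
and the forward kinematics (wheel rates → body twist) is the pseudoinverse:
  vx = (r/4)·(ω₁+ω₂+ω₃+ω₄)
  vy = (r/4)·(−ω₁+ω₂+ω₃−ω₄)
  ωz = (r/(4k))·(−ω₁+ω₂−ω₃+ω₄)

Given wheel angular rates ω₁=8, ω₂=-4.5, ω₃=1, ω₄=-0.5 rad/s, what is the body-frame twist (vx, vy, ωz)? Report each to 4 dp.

k = lx + ly = 0.15 + 0.08 = 0.2300
ω₁+ω₂+ω₃+ω₄ = 4.0000  →  vx = (0.04/4)·4.0000 = 0.0400
−ω₁+ω₂+ω₃−ω₄ = -11.0000  →  vy = (0.04/4)·-11.0000 = -0.1100
−ω₁+ω₂−ω₃+ω₄ = -14.0000  →  ωz = (0.04/0.9200)·-14.0000 = -0.6087

(0.0400, -0.1100, -0.6087)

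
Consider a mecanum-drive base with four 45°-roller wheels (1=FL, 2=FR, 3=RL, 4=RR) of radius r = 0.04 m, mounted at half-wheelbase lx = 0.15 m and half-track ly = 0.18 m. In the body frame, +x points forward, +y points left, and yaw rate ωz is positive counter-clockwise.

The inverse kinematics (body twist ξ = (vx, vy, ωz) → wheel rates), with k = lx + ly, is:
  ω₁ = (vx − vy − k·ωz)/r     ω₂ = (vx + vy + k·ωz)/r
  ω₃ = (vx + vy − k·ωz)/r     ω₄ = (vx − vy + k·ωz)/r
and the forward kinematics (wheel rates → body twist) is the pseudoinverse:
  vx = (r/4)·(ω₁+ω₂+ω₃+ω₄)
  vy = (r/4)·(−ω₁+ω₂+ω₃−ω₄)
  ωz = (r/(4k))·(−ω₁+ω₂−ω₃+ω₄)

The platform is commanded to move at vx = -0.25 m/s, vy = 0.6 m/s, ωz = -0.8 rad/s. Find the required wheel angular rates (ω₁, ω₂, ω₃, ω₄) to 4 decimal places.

k = lx + ly = 0.15 + 0.18 = 0.3300;  k·ωz = 0.3300·-0.8 = -0.2640
ω₁ (FL) = (vx − vy − k·ωz)/r = -0.5860/0.04 = -14.6500
ω₂ (FR) = (vx + vy + k·ωz)/r = 0.0860/0.04 = 2.1500
ω₃ (RL) = (vx + vy − k·ωz)/r = 0.6140/0.04 = 15.3500
ω₄ (RR) = (vx − vy + k·ωz)/r = -1.1140/0.04 = -27.8500

(-14.6500, 2.1500, 15.3500, -27.8500)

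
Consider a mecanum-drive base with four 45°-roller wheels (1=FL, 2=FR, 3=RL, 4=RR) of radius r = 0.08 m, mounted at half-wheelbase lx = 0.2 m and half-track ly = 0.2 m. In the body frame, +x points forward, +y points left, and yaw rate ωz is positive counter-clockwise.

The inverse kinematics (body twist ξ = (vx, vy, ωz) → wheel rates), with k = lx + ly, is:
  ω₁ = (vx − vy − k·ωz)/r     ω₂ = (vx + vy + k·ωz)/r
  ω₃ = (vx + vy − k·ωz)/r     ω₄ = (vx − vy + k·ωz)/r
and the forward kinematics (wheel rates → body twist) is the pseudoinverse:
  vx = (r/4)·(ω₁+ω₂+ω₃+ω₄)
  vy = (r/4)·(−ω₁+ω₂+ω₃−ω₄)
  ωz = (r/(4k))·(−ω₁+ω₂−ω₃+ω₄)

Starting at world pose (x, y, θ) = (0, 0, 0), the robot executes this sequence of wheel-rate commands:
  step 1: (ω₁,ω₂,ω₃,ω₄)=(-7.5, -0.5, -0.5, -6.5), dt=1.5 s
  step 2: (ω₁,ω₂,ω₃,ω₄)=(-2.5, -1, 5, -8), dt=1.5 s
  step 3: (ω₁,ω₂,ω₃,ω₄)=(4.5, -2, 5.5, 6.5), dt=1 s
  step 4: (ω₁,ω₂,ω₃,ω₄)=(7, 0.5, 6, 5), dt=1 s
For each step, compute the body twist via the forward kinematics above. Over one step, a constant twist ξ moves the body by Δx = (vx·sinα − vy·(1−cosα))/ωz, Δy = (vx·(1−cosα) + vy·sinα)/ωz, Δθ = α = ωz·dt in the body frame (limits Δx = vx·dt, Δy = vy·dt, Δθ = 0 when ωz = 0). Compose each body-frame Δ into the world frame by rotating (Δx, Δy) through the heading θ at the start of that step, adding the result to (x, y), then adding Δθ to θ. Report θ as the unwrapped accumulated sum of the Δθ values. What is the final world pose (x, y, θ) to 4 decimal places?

(-0.4275, 0.1294, -1.4375)

step 1: ξ=(vx,vy,ωz)=(-0.3000, 0.2600, 0.0500), dt=1.5 → body Δ=(-0.4642, 0.3728, 0.0750) → world pose (-0.4642, 0.3728, 0.0750)
step 2: ξ=(vx,vy,ωz)=(-0.1300, 0.2900, -0.5750), dt=1.5 → body Δ=(0.0045, 0.4620, -0.8625) → world pose (-0.4943, 0.8339, -0.7875)
step 3: ξ=(vx,vy,ωz)=(0.2900, -0.1500, -0.2750), dt=1.0 → body Δ=(0.2659, -0.1877, -0.2750) → world pose (-0.4397, 0.5130, -1.0625)
step 4: ξ=(vx,vy,ωz)=(0.3700, -0.1100, -0.3750), dt=1.0 → body Δ=(0.3410, -0.1760, -0.3750) → world pose (-0.4275, 0.1294, -1.4375)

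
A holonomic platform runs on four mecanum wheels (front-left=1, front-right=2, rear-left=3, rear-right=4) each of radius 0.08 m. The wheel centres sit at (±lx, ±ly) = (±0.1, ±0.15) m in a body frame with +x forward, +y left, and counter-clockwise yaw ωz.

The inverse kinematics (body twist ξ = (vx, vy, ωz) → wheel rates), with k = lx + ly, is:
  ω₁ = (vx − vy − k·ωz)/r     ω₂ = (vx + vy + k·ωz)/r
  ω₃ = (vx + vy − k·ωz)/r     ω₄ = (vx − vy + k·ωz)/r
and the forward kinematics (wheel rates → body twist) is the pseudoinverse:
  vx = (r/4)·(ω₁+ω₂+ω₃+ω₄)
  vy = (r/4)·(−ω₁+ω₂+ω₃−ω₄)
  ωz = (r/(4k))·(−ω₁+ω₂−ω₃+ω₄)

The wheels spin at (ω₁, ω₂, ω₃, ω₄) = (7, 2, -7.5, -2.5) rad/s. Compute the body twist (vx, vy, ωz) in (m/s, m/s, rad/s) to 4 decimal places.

(-0.0200, -0.2000, 0.0000)

k = lx + ly = 0.1 + 0.15 = 0.2500
ω₁+ω₂+ω₃+ω₄ = -1.0000  →  vx = (0.08/4)·-1.0000 = -0.0200
−ω₁+ω₂+ω₃−ω₄ = -10.0000  →  vy = (0.08/4)·-10.0000 = -0.2000
−ω₁+ω₂−ω₃+ω₄ = 0.0000  →  ωz = (0.08/1.0000)·0.0000 = 0.0000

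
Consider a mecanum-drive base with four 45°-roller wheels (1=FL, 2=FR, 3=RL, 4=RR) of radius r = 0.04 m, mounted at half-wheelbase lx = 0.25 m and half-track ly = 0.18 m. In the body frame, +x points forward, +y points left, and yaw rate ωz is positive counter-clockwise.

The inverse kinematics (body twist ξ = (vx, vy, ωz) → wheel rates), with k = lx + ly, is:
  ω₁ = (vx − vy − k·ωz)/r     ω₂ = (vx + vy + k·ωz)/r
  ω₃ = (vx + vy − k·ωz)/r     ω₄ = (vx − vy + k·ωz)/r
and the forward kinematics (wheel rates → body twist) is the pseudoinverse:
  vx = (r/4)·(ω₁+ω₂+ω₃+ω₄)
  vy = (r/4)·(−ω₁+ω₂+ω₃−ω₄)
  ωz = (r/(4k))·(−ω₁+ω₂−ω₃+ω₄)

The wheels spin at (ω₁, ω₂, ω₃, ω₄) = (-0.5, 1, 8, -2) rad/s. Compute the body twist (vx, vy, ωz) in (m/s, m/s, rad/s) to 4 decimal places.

k = lx + ly = 0.25 + 0.18 = 0.4300
ω₁+ω₂+ω₃+ω₄ = 6.5000  →  vx = (0.04/4)·6.5000 = 0.0650
−ω₁+ω₂+ω₃−ω₄ = 11.5000  →  vy = (0.04/4)·11.5000 = 0.1150
−ω₁+ω₂−ω₃+ω₄ = -8.5000  →  ωz = (0.04/1.7200)·-8.5000 = -0.1977

(0.0650, 0.1150, -0.1977)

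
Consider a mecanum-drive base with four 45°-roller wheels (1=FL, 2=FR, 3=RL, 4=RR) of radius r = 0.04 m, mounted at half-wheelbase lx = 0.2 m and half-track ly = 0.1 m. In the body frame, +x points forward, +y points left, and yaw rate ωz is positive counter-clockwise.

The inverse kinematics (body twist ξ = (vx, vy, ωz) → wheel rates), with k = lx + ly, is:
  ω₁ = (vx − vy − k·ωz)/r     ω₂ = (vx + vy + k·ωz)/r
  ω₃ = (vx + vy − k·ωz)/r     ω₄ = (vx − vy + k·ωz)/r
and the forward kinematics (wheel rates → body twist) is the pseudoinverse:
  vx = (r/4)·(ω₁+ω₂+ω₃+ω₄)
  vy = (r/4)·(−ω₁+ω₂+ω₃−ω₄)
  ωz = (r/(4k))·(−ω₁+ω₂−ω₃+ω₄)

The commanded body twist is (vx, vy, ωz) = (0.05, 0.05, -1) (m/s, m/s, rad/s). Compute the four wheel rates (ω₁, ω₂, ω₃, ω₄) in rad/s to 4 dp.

k = lx + ly = 0.2 + 0.1 = 0.3000;  k·ωz = 0.3000·-1 = -0.3000
ω₁ (FL) = (vx − vy − k·ωz)/r = 0.3000/0.04 = 7.5000
ω₂ (FR) = (vx + vy + k·ωz)/r = -0.2000/0.04 = -5.0000
ω₃ (RL) = (vx + vy − k·ωz)/r = 0.4000/0.04 = 10.0000
ω₄ (RR) = (vx − vy + k·ωz)/r = -0.3000/0.04 = -7.5000

(7.5000, -5.0000, 10.0000, -7.5000)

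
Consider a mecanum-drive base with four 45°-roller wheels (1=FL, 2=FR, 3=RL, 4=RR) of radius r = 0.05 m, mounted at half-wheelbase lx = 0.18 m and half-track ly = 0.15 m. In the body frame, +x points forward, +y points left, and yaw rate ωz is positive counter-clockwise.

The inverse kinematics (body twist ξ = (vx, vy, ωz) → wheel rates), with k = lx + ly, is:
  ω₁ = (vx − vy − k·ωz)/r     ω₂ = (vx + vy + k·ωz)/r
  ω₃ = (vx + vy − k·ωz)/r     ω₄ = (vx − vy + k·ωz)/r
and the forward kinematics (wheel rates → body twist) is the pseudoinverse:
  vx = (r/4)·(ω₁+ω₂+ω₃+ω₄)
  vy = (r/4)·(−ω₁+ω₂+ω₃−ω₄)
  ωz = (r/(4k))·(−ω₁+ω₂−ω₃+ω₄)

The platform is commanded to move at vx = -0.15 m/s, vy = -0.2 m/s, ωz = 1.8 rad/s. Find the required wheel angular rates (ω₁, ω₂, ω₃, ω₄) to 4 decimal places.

(-10.8800, 4.8800, -18.8800, 12.8800)

k = lx + ly = 0.18 + 0.15 = 0.3300;  k·ωz = 0.3300·1.8 = 0.5940
ω₁ (FL) = (vx − vy − k·ωz)/r = -0.5440/0.05 = -10.8800
ω₂ (FR) = (vx + vy + k·ωz)/r = 0.2440/0.05 = 4.8800
ω₃ (RL) = (vx + vy − k·ωz)/r = -0.9440/0.05 = -18.8800
ω₄ (RR) = (vx − vy + k·ωz)/r = 0.6440/0.05 = 12.8800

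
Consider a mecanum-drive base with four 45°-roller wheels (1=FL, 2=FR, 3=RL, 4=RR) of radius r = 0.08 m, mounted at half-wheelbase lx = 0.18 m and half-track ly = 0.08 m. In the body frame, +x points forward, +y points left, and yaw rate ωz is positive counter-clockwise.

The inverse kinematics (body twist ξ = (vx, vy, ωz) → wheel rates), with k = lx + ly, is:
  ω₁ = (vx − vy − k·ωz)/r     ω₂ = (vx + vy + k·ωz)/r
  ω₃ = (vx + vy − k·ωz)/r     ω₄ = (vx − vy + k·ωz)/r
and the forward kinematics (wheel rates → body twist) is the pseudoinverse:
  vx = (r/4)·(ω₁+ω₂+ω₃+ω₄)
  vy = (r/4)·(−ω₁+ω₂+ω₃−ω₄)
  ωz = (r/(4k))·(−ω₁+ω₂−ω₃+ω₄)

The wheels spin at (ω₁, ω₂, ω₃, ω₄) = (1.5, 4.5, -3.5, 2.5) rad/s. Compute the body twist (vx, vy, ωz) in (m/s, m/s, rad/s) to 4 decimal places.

k = lx + ly = 0.18 + 0.08 = 0.2600
ω₁+ω₂+ω₃+ω₄ = 5.0000  →  vx = (0.08/4)·5.0000 = 0.1000
−ω₁+ω₂+ω₃−ω₄ = -3.0000  →  vy = (0.08/4)·-3.0000 = -0.0600
−ω₁+ω₂−ω₃+ω₄ = 9.0000  →  ωz = (0.08/1.0400)·9.0000 = 0.6923

(0.1000, -0.0600, 0.6923)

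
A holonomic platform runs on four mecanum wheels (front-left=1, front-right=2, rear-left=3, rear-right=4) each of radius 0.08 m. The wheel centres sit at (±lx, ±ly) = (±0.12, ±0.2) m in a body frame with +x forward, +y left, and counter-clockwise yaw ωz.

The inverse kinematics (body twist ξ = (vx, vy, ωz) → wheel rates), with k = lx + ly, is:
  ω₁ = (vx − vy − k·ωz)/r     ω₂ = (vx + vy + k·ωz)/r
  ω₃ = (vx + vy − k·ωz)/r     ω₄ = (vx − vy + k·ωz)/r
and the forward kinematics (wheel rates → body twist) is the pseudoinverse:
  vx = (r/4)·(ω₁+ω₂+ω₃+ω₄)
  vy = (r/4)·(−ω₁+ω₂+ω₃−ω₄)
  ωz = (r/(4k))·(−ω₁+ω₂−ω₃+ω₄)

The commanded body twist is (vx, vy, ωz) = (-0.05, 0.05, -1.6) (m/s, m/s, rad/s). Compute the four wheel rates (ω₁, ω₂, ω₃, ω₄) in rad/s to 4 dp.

(5.1500, -6.4000, 6.4000, -7.6500)

k = lx + ly = 0.12 + 0.2 = 0.3200;  k·ωz = 0.3200·-1.6 = -0.5120
ω₁ (FL) = (vx − vy − k·ωz)/r = 0.4120/0.08 = 5.1500
ω₂ (FR) = (vx + vy + k·ωz)/r = -0.5120/0.08 = -6.4000
ω₃ (RL) = (vx + vy − k·ωz)/r = 0.5120/0.08 = 6.4000
ω₄ (RR) = (vx − vy + k·ωz)/r = -0.6120/0.08 = -7.6500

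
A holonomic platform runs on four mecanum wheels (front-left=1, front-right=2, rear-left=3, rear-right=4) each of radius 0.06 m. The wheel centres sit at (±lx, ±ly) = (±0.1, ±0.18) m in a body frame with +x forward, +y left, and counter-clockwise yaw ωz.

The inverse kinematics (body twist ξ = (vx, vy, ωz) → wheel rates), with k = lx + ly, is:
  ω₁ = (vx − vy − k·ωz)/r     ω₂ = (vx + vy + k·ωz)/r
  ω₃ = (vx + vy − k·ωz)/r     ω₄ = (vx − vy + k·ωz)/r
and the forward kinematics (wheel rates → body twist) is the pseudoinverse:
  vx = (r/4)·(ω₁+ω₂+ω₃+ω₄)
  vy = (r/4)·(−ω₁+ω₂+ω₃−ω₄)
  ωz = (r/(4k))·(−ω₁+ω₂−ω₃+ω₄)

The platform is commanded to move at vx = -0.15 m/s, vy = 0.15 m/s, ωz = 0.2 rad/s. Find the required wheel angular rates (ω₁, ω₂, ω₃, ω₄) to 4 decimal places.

(-5.9333, 0.9333, -0.9333, -4.0667)

k = lx + ly = 0.1 + 0.18 = 0.2800;  k·ωz = 0.2800·0.2 = 0.0560
ω₁ (FL) = (vx − vy − k·ωz)/r = -0.3560/0.06 = -5.9333
ω₂ (FR) = (vx + vy + k·ωz)/r = 0.0560/0.06 = 0.9333
ω₃ (RL) = (vx + vy − k·ωz)/r = -0.0560/0.06 = -0.9333
ω₄ (RR) = (vx − vy + k·ωz)/r = -0.2440/0.06 = -4.0667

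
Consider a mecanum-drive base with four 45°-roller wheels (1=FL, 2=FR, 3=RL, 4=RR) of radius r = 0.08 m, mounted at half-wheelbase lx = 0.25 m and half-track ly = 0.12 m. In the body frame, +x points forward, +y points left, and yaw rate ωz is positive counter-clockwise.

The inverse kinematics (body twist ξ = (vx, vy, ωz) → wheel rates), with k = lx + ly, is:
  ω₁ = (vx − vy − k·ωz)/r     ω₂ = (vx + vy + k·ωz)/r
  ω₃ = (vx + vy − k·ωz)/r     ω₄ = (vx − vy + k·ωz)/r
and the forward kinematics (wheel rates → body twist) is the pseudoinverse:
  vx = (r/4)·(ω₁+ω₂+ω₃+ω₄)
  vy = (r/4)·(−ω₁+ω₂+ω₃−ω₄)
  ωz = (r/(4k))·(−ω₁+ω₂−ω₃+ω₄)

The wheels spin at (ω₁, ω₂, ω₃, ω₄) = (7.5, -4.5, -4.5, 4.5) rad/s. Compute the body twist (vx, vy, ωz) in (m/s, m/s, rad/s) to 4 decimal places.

(0.0600, -0.4200, -0.1622)

k = lx + ly = 0.25 + 0.12 = 0.3700
ω₁+ω₂+ω₃+ω₄ = 3.0000  →  vx = (0.08/4)·3.0000 = 0.0600
−ω₁+ω₂+ω₃−ω₄ = -21.0000  →  vy = (0.08/4)·-21.0000 = -0.4200
−ω₁+ω₂−ω₃+ω₄ = -3.0000  →  ωz = (0.08/1.4800)·-3.0000 = -0.1622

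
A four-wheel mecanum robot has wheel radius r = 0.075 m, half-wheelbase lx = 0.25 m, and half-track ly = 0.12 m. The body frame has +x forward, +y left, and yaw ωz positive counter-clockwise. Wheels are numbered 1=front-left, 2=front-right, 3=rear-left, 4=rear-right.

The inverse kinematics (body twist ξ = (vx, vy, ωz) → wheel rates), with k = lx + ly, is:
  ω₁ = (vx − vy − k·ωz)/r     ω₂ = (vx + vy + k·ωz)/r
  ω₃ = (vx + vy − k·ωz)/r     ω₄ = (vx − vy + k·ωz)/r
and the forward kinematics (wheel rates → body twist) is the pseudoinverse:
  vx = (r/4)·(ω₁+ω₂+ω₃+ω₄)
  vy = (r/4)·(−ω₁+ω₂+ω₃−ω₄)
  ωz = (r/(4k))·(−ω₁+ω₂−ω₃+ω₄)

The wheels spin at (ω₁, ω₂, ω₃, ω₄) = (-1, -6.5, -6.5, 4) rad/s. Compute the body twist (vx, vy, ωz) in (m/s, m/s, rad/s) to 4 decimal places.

(-0.1875, -0.3000, 0.2534)

k = lx + ly = 0.25 + 0.12 = 0.3700
ω₁+ω₂+ω₃+ω₄ = -10.0000  →  vx = (0.075/4)·-10.0000 = -0.1875
−ω₁+ω₂+ω₃−ω₄ = -16.0000  →  vy = (0.075/4)·-16.0000 = -0.3000
−ω₁+ω₂−ω₃+ω₄ = 5.0000  →  ωz = (0.075/1.4800)·5.0000 = 0.2534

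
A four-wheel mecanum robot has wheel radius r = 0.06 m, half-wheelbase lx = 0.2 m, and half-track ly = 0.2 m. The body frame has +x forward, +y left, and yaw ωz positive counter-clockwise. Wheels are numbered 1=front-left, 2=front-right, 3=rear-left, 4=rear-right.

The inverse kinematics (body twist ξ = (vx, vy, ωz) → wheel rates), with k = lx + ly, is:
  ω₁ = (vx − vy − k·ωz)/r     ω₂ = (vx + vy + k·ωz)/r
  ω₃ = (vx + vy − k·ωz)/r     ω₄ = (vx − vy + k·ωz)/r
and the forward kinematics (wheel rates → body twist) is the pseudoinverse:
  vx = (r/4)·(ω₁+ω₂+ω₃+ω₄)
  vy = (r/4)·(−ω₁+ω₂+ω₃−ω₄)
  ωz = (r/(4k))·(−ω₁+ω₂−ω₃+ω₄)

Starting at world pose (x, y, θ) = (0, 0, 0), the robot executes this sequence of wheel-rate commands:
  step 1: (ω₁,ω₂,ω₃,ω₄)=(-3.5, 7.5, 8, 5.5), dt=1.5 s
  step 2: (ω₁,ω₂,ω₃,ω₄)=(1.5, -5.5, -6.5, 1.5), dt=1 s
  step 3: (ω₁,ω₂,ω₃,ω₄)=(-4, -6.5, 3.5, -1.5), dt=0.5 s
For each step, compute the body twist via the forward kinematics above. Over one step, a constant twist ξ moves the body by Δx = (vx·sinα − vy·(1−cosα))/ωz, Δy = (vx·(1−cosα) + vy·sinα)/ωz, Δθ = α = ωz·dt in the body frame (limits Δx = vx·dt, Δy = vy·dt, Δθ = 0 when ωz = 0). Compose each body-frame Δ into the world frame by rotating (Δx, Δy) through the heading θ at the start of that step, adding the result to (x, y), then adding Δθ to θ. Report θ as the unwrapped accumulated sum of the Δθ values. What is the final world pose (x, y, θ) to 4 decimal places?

step 1: ξ=(vx,vy,ωz)=(0.2625, 0.2025, 0.3187), dt=1.5 → body Δ=(0.3077, 0.3847, 0.4781) → world pose (0.3077, 0.3847, 0.4781)
step 2: ξ=(vx,vy,ωz)=(-0.1350, -0.2250, 0.0375), dt=1.0 → body Δ=(-0.1308, -0.2275, 0.0375) → world pose (0.2963, 0.1225, 0.5156)
step 3: ξ=(vx,vy,ωz)=(-0.1275, 0.0375, -0.2812), dt=0.5 → body Δ=(-0.0622, 0.0232, -0.1406) → world pose (0.2307, 0.1120, 0.3750)

(0.2307, 0.1120, 0.3750)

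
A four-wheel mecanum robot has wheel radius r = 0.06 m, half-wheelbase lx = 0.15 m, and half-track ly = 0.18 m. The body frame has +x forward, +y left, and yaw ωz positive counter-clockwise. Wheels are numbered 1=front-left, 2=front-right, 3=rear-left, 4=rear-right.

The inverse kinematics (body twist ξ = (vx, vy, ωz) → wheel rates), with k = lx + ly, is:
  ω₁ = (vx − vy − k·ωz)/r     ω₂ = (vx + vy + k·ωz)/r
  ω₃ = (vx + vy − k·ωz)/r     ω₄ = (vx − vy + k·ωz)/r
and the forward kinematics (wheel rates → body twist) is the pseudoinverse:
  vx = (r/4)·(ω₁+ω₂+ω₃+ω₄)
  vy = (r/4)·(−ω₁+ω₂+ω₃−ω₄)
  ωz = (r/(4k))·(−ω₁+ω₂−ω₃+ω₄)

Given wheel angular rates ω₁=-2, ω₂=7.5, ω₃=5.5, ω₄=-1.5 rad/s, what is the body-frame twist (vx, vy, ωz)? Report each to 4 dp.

k = lx + ly = 0.15 + 0.18 = 0.3300
ω₁+ω₂+ω₃+ω₄ = 9.5000  →  vx = (0.06/4)·9.5000 = 0.1425
−ω₁+ω₂+ω₃−ω₄ = 16.5000  →  vy = (0.06/4)·16.5000 = 0.2475
−ω₁+ω₂−ω₃+ω₄ = 2.5000  →  ωz = (0.06/1.3200)·2.5000 = 0.1136

(0.1425, 0.2475, 0.1136)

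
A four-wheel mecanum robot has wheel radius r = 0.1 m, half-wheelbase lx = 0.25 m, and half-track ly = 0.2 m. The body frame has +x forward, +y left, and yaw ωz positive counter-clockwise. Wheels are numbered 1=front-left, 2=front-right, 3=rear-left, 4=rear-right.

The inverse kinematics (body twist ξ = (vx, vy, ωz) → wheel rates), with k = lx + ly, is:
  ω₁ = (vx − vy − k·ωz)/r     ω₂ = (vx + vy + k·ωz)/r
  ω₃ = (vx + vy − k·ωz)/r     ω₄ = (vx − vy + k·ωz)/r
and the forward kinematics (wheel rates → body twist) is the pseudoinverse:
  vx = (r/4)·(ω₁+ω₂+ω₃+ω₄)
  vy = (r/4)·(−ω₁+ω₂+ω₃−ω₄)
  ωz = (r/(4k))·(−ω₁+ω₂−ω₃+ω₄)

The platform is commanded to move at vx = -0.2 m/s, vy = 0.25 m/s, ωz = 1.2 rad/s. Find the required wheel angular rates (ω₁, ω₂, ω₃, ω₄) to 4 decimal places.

k = lx + ly = 0.25 + 0.2 = 0.4500;  k·ωz = 0.4500·1.2 = 0.5400
ω₁ (FL) = (vx − vy − k·ωz)/r = -0.9900/0.1 = -9.9000
ω₂ (FR) = (vx + vy + k·ωz)/r = 0.5900/0.1 = 5.9000
ω₃ (RL) = (vx + vy − k·ωz)/r = -0.4900/0.1 = -4.9000
ω₄ (RR) = (vx − vy + k·ωz)/r = 0.0900/0.1 = 0.9000

(-9.9000, 5.9000, -4.9000, 0.9000)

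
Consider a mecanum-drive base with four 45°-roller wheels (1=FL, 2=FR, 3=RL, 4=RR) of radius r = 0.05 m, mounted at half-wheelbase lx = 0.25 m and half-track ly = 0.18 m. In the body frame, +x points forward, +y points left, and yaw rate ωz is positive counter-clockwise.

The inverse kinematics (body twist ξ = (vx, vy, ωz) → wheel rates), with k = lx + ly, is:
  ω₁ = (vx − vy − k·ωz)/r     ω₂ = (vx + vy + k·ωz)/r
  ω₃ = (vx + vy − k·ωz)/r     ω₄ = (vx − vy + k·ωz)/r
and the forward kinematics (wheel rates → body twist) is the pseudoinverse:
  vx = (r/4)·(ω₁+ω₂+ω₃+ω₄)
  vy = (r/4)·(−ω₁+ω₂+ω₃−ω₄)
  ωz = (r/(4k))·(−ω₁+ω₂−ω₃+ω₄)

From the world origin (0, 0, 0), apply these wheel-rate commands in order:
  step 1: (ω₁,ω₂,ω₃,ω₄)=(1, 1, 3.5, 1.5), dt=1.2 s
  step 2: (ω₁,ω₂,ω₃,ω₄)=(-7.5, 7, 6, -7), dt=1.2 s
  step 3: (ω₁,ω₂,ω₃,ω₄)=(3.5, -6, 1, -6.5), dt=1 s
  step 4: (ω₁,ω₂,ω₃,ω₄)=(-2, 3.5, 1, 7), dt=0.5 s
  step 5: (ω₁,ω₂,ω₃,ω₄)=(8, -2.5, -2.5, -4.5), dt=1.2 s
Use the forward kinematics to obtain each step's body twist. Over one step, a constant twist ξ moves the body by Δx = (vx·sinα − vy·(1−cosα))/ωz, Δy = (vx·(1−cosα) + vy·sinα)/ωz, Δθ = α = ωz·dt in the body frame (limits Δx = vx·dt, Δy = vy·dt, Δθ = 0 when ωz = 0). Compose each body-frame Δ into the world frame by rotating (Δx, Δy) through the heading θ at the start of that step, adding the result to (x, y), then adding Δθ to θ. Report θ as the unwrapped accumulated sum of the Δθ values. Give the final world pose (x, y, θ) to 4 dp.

step 1: ξ=(vx,vy,ωz)=(0.0875, 0.0250, -0.0581), dt=1.2 → body Δ=(0.1060, 0.0263, -0.0698) → world pose (0.1060, 0.0263, -0.0698)
step 2: ξ=(vx,vy,ωz)=(-0.0187, 0.3438, 0.0436), dt=1.2 → body Δ=(-0.0333, 0.4117, 0.0523) → world pose (0.1015, 0.4394, -0.0174)
step 3: ξ=(vx,vy,ωz)=(-0.1000, -0.0250, -0.4942), dt=1.0 → body Δ=(-0.1020, 0.0002, -0.4942) → world pose (-0.0005, 0.4414, -0.5116)
step 4: ξ=(vx,vy,ωz)=(0.1188, -0.0063, 0.3343), dt=0.5 → body Δ=(0.0594, 0.0018, 0.1672) → world pose (0.0521, 0.4139, -0.3445)
step 5: ξ=(vx,vy,ωz)=(-0.0187, -0.1063, -0.3634), dt=1.2 → body Δ=(-0.0492, -0.1187, -0.4360) → world pose (-0.0342, 0.3188, -0.7805)

(-0.0342, 0.3188, -0.7805)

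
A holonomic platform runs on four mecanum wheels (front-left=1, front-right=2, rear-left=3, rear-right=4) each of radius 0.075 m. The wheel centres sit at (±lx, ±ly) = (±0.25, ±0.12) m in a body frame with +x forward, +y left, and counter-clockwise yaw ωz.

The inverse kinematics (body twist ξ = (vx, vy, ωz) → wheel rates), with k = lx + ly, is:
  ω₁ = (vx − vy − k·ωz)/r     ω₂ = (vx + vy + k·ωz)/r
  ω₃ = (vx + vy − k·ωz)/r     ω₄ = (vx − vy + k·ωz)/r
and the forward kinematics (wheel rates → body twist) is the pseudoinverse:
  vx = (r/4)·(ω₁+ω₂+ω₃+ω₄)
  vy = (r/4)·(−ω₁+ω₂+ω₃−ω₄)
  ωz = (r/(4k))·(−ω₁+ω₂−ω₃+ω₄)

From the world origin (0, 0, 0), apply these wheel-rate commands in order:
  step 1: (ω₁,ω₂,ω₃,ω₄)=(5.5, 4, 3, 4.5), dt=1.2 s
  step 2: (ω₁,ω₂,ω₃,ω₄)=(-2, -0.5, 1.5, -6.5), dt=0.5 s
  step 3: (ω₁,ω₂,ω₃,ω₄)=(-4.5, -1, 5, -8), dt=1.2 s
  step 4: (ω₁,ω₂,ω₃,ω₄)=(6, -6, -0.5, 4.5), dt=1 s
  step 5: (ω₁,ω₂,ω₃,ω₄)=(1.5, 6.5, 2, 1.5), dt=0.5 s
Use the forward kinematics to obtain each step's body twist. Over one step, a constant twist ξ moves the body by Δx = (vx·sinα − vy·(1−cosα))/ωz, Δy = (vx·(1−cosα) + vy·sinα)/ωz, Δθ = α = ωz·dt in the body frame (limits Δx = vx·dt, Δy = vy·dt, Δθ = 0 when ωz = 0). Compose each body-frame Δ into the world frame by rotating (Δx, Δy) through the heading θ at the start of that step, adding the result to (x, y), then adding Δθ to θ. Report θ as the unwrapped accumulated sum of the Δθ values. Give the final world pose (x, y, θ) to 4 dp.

(0.2027, 0.1203, -0.9831)

step 1: ξ=(vx,vy,ωz)=(0.3187, -0.0562, 0.0000), dt=1.2 → body Δ=(0.3825, -0.0675, 0.0000) → world pose (0.3825, -0.0675, 0.0000)
step 2: ξ=(vx,vy,ωz)=(-0.1406, 0.1781, -0.3294), dt=0.5 → body Δ=(-0.0627, 0.0944, -0.1647) → world pose (0.3198, 0.0269, -0.1647)
step 3: ξ=(vx,vy,ωz)=(-0.1594, 0.3094, -0.4814), dt=1.2 → body Δ=(-0.0765, 0.4047, -0.5777) → world pose (0.3107, 0.4387, -0.7424)
step 4: ξ=(vx,vy,ωz)=(0.0750, -0.3187, -0.3547), dt=1.0 → body Δ=(0.0175, -0.3253, -0.3547) → world pose (0.1037, 0.1872, -1.0971)
step 5: ξ=(vx,vy,ωz)=(0.2156, 0.1031, 0.2280), dt=0.5 → body Δ=(0.1046, 0.0576, 0.1140) → world pose (0.2027, 0.1203, -0.9831)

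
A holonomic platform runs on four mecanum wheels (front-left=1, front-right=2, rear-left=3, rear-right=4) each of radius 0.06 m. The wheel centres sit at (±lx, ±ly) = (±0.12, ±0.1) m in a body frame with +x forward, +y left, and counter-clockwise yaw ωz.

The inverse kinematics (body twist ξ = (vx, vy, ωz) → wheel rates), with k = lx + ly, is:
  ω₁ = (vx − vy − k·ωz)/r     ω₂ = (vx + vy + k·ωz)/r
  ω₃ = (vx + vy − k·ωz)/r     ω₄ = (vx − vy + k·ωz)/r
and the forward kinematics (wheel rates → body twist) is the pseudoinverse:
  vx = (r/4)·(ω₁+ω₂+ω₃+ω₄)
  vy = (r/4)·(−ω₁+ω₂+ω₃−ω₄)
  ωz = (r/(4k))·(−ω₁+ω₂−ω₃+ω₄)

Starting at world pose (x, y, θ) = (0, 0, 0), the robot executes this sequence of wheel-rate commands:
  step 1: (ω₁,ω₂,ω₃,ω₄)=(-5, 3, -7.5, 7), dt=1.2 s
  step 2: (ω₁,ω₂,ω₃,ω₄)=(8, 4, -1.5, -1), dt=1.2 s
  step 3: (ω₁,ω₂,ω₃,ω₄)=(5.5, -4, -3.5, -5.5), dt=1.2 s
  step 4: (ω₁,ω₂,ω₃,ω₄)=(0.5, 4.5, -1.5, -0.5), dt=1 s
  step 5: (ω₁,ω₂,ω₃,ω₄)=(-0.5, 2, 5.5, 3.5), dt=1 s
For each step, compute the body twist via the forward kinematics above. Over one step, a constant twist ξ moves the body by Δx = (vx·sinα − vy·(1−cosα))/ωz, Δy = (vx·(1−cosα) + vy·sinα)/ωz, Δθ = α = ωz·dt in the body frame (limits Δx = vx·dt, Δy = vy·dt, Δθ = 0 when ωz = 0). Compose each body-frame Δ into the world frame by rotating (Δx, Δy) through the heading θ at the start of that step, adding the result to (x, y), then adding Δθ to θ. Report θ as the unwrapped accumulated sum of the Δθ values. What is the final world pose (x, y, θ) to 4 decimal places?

(0.2028, 0.1427, 0.9886)

step 1: ξ=(vx,vy,ωz)=(-0.0375, -0.0975, 1.5341), dt=1.2 → body Δ=(0.0570, -0.0922, 1.8409) → world pose (0.0570, -0.0922, 1.8409)
step 2: ξ=(vx,vy,ωz)=(0.1425, -0.0675, -0.2386), dt=1.2 → body Δ=(0.1572, -0.1042, -0.2864) → world pose (0.1155, 0.0870, 1.5545)
step 3: ξ=(vx,vy,ωz)=(-0.1125, -0.1125, -0.7841), dt=1.2 → body Δ=(-0.1749, -0.0570, -0.9409) → world pose (0.1696, -0.0888, 0.6136)
step 4: ξ=(vx,vy,ωz)=(0.0450, 0.0450, 0.3409), dt=1.0 → body Δ=(0.0365, 0.0517, 0.3409) → world pose (0.1697, -0.0254, 0.9545)
step 5: ξ=(vx,vy,ωz)=(0.1575, 0.0675, 0.0341), dt=1.0 → body Δ=(0.1563, 0.0702, 0.0341) → world pose (0.2028, 0.1427, 0.9886)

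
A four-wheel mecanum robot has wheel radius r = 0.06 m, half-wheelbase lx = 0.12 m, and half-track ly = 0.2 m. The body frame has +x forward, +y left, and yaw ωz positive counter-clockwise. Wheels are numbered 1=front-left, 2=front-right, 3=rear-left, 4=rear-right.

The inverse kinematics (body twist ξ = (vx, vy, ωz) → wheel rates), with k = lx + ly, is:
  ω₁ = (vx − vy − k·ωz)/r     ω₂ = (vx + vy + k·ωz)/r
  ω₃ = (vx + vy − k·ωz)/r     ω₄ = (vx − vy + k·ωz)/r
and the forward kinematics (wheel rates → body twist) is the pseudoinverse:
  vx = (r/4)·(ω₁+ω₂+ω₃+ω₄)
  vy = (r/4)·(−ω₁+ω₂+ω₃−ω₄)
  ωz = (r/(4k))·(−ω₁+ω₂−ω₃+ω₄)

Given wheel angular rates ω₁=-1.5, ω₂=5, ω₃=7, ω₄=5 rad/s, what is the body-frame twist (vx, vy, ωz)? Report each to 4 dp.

k = lx + ly = 0.12 + 0.2 = 0.3200
ω₁+ω₂+ω₃+ω₄ = 15.5000  →  vx = (0.06/4)·15.5000 = 0.2325
−ω₁+ω₂+ω₃−ω₄ = 8.5000  →  vy = (0.06/4)·8.5000 = 0.1275
−ω₁+ω₂−ω₃+ω₄ = 4.5000  →  ωz = (0.06/1.2800)·4.5000 = 0.2109

(0.2325, 0.1275, 0.2109)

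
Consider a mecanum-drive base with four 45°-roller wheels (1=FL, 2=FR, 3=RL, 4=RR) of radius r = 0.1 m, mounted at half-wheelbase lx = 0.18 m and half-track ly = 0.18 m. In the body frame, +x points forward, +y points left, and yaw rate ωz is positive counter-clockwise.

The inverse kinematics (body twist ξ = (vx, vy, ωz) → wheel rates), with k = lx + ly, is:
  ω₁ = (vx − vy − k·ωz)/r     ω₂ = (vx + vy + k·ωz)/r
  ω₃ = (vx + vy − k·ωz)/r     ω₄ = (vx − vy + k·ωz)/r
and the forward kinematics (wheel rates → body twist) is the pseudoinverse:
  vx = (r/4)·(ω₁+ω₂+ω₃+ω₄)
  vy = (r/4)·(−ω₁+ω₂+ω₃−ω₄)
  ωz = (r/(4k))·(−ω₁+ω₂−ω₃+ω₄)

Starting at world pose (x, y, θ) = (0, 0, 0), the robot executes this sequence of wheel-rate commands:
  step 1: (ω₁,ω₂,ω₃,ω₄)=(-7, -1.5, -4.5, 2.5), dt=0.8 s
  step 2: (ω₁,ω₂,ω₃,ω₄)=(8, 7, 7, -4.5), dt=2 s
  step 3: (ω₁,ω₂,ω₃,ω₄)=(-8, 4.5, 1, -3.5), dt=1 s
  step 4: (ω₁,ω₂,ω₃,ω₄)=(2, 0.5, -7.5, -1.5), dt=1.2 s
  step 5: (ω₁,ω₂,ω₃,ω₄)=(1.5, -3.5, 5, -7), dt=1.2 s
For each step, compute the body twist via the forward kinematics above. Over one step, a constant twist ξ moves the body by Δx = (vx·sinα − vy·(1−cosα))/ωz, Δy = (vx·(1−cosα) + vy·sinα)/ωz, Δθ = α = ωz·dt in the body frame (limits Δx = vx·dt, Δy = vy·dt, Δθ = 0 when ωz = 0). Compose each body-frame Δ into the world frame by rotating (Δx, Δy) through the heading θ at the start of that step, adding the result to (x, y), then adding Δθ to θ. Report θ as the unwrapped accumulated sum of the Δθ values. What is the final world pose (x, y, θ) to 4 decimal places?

step 1: ξ=(vx,vy,ωz)=(-0.2625, -0.0375, 0.8681), dt=0.8 → body Δ=(-0.1835, -0.0977, 0.6944) → world pose (-0.1835, -0.0977, 0.6944)
step 2: ξ=(vx,vy,ωz)=(0.4375, 0.2625, -0.8681), dt=2.0 → body Δ=(0.8493, -0.2887, -1.7361) → world pose (0.6538, 0.2240, -1.0417)
step 3: ξ=(vx,vy,ωz)=(-0.1500, 0.4250, 0.5556), dt=1.0 → body Δ=(-0.2575, 0.3629, 0.5556) → world pose (0.8371, 0.6294, -0.4861)
step 4: ξ=(vx,vy,ωz)=(-0.1625, -0.1875, 0.3125), dt=1.2 → body Δ=(-0.1488, -0.2559, 0.3750) → world pose (0.5860, 0.4727, -0.1111)
step 5: ξ=(vx,vy,ωz)=(-0.1000, 0.1750, -1.1806), dt=1.2 → body Δ=(0.0418, 0.2182, -1.4167) → world pose (0.6517, 0.6849, -1.5278)

(0.6517, 0.6849, -1.5278)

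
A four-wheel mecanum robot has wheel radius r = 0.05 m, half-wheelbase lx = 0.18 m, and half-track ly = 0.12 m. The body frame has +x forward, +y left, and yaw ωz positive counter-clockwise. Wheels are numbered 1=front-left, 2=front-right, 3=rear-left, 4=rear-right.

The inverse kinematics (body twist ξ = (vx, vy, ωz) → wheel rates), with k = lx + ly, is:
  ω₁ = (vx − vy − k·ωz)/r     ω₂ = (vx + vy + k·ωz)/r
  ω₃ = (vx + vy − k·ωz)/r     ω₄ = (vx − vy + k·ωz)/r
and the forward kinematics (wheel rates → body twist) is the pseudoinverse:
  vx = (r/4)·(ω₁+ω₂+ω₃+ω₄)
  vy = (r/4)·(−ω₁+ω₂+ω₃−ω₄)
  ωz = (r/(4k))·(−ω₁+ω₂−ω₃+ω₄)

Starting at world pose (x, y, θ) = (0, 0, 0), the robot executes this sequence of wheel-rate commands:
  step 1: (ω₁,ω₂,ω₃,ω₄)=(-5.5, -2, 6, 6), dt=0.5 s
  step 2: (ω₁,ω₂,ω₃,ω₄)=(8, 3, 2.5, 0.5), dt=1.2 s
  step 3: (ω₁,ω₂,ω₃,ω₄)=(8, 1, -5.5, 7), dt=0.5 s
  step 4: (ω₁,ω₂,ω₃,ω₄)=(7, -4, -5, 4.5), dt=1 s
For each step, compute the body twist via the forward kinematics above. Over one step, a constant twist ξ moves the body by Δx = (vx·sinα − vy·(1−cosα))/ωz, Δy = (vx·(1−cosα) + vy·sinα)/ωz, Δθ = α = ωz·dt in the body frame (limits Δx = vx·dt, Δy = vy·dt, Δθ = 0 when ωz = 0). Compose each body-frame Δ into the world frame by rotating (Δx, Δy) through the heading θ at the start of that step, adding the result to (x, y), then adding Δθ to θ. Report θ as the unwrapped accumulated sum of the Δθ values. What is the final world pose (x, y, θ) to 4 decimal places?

step 1: ξ=(vx,vy,ωz)=(0.0563, 0.0438, 0.1458), dt=0.5 → body Δ=(0.0273, 0.0229, 0.0729) → world pose (0.0273, 0.0229, 0.0729)
step 2: ξ=(vx,vy,ωz)=(0.1750, -0.0375, -0.2917), dt=1.2 → body Δ=(0.1979, -0.0805, -0.3500) → world pose (0.2306, -0.0429, -0.2771)
step 3: ξ=(vx,vy,ωz)=(0.1313, -0.2438, 0.2292), dt=0.5 → body Δ=(0.0725, -0.1179, 0.1146) → world pose (0.2680, -0.1761, -0.1625)
step 4: ξ=(vx,vy,ωz)=(0.0313, -0.2563, -0.0625), dt=1.0 → body Δ=(0.0232, -0.2571, -0.0625) → world pose (0.2494, -0.4336, -0.2250)

(0.2494, -0.4336, -0.2250)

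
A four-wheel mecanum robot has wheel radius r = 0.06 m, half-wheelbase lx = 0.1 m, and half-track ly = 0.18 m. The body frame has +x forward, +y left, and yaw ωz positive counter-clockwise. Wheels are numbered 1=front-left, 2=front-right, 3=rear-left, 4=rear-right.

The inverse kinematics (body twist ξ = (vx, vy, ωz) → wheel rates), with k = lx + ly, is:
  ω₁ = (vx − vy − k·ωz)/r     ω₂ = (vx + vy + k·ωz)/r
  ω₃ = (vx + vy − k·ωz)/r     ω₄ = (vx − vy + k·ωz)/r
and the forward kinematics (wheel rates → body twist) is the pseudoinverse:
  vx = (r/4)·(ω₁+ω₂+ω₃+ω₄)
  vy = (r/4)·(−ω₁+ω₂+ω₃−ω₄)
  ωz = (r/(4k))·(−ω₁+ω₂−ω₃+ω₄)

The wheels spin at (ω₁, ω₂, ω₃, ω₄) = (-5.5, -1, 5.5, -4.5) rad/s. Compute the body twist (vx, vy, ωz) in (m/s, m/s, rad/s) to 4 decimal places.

k = lx + ly = 0.1 + 0.18 = 0.2800
ω₁+ω₂+ω₃+ω₄ = -5.5000  →  vx = (0.06/4)·-5.5000 = -0.0825
−ω₁+ω₂+ω₃−ω₄ = 14.5000  →  vy = (0.06/4)·14.5000 = 0.2175
−ω₁+ω₂−ω₃+ω₄ = -5.5000  →  ωz = (0.06/1.1200)·-5.5000 = -0.2946

(-0.0825, 0.2175, -0.2946)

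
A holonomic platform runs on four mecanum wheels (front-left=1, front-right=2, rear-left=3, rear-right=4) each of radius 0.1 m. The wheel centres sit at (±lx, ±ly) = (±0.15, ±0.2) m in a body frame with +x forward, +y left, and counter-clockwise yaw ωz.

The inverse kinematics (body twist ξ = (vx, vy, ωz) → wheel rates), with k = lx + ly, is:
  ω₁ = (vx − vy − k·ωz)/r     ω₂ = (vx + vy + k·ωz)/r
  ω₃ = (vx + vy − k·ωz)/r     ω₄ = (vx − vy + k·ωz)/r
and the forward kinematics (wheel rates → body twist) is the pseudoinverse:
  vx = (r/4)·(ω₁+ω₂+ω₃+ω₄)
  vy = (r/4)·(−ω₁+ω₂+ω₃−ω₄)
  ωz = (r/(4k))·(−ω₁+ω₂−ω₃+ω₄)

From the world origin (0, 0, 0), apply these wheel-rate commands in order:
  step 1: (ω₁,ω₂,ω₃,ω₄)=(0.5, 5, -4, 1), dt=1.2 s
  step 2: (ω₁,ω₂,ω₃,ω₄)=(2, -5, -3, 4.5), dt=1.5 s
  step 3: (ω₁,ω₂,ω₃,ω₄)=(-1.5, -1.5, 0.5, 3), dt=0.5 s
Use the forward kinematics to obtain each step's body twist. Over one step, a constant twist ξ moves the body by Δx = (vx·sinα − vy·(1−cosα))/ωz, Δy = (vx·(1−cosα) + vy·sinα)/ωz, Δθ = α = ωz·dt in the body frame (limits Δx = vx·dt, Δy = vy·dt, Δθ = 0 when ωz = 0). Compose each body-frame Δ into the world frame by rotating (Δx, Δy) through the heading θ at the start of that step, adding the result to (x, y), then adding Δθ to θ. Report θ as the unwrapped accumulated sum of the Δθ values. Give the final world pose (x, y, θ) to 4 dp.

(0.4690, -0.4031, 0.9571)

step 1: ξ=(vx,vy,ωz)=(0.0625, -0.0125, 0.6786), dt=1.2 → body Δ=(0.0728, 0.0155, 0.8143) → world pose (0.0728, 0.0155, 0.8143)
step 2: ξ=(vx,vy,ωz)=(-0.0375, -0.3625, 0.0357), dt=1.5 → body Δ=(-0.0417, -0.5450, 0.0536) → world pose (0.4405, -0.3889, 0.8679)
step 3: ξ=(vx,vy,ωz)=(0.0125, -0.0625, 0.1786), dt=0.5 → body Δ=(0.0076, -0.0309, 0.0893) → world pose (0.4690, -0.4031, 0.9571)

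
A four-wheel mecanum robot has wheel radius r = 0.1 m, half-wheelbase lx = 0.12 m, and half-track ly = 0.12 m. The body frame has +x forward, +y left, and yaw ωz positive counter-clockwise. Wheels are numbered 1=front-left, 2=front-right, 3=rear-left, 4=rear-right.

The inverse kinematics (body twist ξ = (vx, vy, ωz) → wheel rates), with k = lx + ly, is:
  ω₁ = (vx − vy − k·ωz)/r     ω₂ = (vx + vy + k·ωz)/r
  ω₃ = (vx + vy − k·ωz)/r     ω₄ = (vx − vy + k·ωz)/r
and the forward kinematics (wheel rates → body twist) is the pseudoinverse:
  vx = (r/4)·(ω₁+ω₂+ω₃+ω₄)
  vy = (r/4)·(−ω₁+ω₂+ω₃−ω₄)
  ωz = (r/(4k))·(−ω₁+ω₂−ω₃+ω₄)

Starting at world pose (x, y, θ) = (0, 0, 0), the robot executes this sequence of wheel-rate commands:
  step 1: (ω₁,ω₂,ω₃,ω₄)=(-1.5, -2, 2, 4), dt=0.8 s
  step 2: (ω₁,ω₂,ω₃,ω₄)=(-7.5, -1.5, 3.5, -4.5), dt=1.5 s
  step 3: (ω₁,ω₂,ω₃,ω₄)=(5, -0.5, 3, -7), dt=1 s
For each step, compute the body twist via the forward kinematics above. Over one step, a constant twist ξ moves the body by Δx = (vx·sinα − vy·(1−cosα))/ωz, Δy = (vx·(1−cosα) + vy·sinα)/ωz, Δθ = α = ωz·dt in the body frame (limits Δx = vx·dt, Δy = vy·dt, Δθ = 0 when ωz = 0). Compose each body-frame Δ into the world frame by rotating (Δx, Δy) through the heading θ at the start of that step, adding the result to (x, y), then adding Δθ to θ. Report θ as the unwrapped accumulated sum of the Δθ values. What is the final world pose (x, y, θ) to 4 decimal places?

step 1: ξ=(vx,vy,ωz)=(0.0625, -0.0625, 0.1562), dt=0.8 → body Δ=(0.0530, -0.0467, 0.1250) → world pose (0.0530, -0.0467, 0.1250)
step 2: ξ=(vx,vy,ωz)=(-0.2500, 0.3500, -0.2083), dt=1.5 → body Δ=(-0.2876, 0.5746, -0.3125) → world pose (-0.3040, 0.4875, -0.1875)
step 3: ξ=(vx,vy,ωz)=(0.0125, 0.1125, -1.6146), dt=1.0 → body Δ=(0.0805, 0.0615, -1.6146) → world pose (-0.2134, 0.5330, -1.8021)

(-0.2134, 0.5330, -1.8021)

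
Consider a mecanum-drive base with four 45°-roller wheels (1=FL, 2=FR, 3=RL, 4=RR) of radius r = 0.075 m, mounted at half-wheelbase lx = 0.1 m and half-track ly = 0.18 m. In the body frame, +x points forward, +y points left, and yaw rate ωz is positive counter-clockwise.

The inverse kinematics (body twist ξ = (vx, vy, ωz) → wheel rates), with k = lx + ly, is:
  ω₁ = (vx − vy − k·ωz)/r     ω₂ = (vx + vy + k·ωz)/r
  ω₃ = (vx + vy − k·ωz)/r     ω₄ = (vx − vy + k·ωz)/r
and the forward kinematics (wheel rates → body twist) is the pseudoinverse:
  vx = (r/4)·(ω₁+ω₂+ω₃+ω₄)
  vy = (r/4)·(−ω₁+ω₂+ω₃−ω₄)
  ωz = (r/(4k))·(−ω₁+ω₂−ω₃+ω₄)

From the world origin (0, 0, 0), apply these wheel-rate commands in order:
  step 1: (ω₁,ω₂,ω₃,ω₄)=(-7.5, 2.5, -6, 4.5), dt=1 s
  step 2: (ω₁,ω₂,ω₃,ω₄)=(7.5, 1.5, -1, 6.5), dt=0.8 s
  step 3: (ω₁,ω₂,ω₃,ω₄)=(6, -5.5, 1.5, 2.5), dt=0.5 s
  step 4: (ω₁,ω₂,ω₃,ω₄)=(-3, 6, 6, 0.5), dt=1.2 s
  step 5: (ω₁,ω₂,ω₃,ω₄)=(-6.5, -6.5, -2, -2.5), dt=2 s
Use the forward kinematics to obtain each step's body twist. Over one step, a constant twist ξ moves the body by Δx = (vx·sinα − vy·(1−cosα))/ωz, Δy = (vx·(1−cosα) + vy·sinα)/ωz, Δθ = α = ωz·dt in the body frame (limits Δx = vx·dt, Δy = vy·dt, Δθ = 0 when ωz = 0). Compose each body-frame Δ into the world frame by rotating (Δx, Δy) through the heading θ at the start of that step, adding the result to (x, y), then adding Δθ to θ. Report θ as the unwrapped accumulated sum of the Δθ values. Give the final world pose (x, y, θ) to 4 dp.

(-0.1251, -0.2180, 1.3158)

step 1: ξ=(vx,vy,ωz)=(-0.1219, -0.0094, 1.3728), dt=1.0 → body Δ=(-0.0816, -0.0780, 1.3728) → world pose (-0.0816, -0.0780, 1.3728)
step 2: ξ=(vx,vy,ωz)=(0.2719, -0.2531, 0.1004), dt=0.8 → body Δ=(0.2254, -0.1935, 0.0804) → world pose (0.1525, 0.1049, 1.4531)
step 3: ξ=(vx,vy,ωz)=(0.0844, -0.2344, -0.7031), dt=0.5 → body Δ=(0.0209, -0.1221, -0.3516) → world pose (0.2763, 0.1114, 1.1016)
step 4: ξ=(vx,vy,ωz)=(0.1781, 0.2719, 0.2344), dt=1.2 → body Δ=(0.1654, 0.3518, 0.2812) → world pose (0.0373, 0.4179, 1.3828)
step 5: ξ=(vx,vy,ωz)=(-0.3281, 0.0094, -0.0335), dt=2.0 → body Δ=(-0.6551, 0.0407, -0.0670) → world pose (-0.1251, -0.2180, 1.3158)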